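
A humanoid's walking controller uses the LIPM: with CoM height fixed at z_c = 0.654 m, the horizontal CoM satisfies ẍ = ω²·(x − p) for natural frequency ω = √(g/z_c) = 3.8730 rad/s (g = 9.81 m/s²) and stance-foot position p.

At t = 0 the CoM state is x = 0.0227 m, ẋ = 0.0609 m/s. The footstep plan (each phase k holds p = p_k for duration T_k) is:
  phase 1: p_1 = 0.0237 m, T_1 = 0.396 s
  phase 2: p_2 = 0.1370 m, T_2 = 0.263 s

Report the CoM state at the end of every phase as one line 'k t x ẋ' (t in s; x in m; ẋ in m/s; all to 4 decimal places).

1 0.3960 0.0560 0.1392
2 0.6590 0.0535 -0.1598

phase 1: p=0.0237, T=0.396, ωT=1.533708, cosh=2.425534, sinh=2.209799; start (x,ẋ)=(0.022700, 0.060900) → end (x,ẋ)=(0.056022, 0.139156)
phase 2: p=0.1370, T=0.263, ωT=1.018599, cosh=1.565206, sinh=1.204106; start (x,ẋ)=(0.056022, 0.139156) → end (x,ẋ)=(0.053516, -0.159833)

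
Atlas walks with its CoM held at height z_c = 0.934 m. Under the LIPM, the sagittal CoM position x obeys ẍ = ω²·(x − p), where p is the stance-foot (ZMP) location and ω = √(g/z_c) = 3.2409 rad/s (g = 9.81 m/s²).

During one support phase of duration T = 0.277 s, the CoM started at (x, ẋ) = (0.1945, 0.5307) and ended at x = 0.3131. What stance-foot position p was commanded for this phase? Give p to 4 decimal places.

ωT = 3.2409·0.277 = 0.897729; cosh(ωT) = 1.430759, sinh(ωT) = 1.023265
x(T) = p + (x₀−p)·cosh(ωT) + (ẋ₀/ω)·sinh(ωT) ⇒ p·(1 − cosh) = x(T) − x₀·cosh − (ẋ₀/ω)·sinh
numerator   = 0.3131 − (0.1945)·1.430759 − (0.5307/3.2409)·1.023265 = -0.132743
denominator = 1 − 1.430759 = -0.430759
p = -0.132743 / -0.430759 = 0.3082

p = 0.3082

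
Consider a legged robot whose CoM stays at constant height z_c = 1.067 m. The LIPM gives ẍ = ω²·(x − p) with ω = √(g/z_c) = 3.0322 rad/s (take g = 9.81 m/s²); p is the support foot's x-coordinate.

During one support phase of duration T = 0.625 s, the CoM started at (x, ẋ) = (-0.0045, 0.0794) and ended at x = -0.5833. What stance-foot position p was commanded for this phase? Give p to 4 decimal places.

ωT = 3.0322·0.625 = 1.895125; cosh(ωT) = 3.401840, sinh(ωT) = 3.251540
x(T) = p + (x₀−p)·cosh(ωT) + (ẋ₀/ω)·sinh(ωT) ⇒ p·(1 − cosh) = x(T) − x₀·cosh − (ẋ₀/ω)·sinh
numerator   = -0.5833 − (-0.0045)·3.401840 − (0.0794/3.0322)·3.251540 = -0.653135
denominator = 1 − 3.401840 = -2.401840
p = -0.653135 / -2.401840 = 0.2719

p = 0.2719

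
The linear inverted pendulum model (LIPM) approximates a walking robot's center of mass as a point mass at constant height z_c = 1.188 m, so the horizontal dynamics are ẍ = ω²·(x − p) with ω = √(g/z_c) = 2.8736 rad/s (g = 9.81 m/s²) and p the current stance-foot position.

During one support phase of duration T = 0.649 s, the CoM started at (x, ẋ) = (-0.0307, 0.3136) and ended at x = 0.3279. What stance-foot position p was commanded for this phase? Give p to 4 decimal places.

ωT = 2.8736·0.649 = 1.864966; cosh(ωT) = 3.305310, sinh(ωT) = 3.150409
x(T) = p + (x₀−p)·cosh(ωT) + (ẋ₀/ω)·sinh(ωT) ⇒ p·(1 − cosh) = x(T) − x₀·cosh − (ẋ₀/ω)·sinh
numerator   = 0.3279 − (-0.0307)·3.305310 − (0.3136/2.8736)·3.150409 = 0.085564
denominator = 1 − 3.305310 = -2.305310
p = 0.085564 / -2.305310 = -0.0371

p = -0.0371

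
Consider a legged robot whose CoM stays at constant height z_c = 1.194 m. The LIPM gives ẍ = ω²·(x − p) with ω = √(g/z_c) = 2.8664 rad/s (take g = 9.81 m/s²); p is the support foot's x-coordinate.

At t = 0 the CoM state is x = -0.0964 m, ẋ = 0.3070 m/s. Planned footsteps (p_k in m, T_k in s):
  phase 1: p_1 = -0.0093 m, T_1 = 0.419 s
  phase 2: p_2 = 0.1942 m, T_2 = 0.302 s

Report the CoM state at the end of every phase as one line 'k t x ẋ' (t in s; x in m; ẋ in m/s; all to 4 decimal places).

phase 1: p=-0.0093, T=0.419, ωT=1.201022, cosh=1.812199, sinh=1.511312; start (x,ẋ)=(-0.096400, 0.307000) → end (x,ẋ)=(-0.005276, 0.179026)
phase 2: p=0.1942, T=0.302, ωT=0.865653, cosh=1.398667, sinh=0.977890; start (x,ẋ)=(-0.005276, 0.179026) → end (x,ẋ)=(-0.023725, -0.308740)

1 0.4190 -0.0053 0.1790
2 0.7210 -0.0237 -0.3087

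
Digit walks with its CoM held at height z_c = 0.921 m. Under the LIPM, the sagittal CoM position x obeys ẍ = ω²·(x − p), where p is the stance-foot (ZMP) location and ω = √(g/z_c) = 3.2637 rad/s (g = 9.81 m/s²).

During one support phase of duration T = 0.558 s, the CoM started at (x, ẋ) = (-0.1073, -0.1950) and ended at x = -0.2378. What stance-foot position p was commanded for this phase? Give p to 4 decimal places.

p = -0.1300

ωT = 3.2637·0.558 = 1.821145; cosh(ωT) = 3.170384, sinh(ωT) = 3.008543
x(T) = p + (x₀−p)·cosh(ωT) + (ẋ₀/ω)·sinh(ωT) ⇒ p·(1 − cosh) = x(T) − x₀·cosh − (ẋ₀/ω)·sinh
numerator   = -0.2378 − (-0.1073)·3.170384 − (-0.1950/3.2637)·3.008543 = 0.282137
denominator = 1 − 3.170384 = -2.170384
p = 0.282137 / -2.170384 = -0.1300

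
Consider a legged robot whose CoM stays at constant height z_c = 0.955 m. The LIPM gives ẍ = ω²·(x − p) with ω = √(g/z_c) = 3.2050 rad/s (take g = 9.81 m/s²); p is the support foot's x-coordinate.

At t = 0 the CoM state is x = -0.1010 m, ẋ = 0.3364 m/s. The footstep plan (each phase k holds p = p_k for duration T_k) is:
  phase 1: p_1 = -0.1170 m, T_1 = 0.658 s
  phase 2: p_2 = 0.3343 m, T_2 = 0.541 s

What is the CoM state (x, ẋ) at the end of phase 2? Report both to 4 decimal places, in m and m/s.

x = 1.8375, ẋ = 5.0792

phase 1: p=-0.1170, T=0.658, ωT=2.108890, cosh=4.180232, sinh=4.058859; start (x,ẋ)=(-0.101000, 0.336400) → end (x,ẋ)=(0.375906, 1.614368)
phase 2: p=0.3343, T=0.541, ωT=1.733905, cosh=2.919659, sinh=2.743065; start (x,ẋ)=(0.375906, 1.614368) → end (x,ẋ)=(1.837464, 5.079181)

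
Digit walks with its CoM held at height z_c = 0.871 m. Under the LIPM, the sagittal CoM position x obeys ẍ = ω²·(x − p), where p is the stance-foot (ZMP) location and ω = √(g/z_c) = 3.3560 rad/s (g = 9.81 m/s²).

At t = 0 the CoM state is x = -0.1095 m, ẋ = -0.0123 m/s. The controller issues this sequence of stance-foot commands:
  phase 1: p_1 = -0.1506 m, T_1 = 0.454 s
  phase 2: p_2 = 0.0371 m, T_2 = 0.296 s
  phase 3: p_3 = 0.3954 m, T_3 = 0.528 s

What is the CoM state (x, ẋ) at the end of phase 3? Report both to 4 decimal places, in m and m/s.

phase 1: p=-0.1506, T=0.454, ωT=1.523624, cosh=2.403373, sinh=2.185452; start (x,ẋ)=(-0.109500, -0.012300) → end (x,ẋ)=(-0.059831, 0.271881)
phase 2: p=0.0371, T=0.296, ωT=0.993376, cosh=1.535330, sinh=1.165006; start (x,ẋ)=(-0.059831, 0.271881) → end (x,ẋ)=(-0.017340, 0.038450)
phase 3: p=0.3954, T=0.528, ωT=1.771968, cosh=3.026208, sinh=2.856210; start (x,ẋ)=(-0.017340, 0.038450) → end (x,ẋ)=(-0.820914, -3.839939)

x = -0.8209, ẋ = -3.8399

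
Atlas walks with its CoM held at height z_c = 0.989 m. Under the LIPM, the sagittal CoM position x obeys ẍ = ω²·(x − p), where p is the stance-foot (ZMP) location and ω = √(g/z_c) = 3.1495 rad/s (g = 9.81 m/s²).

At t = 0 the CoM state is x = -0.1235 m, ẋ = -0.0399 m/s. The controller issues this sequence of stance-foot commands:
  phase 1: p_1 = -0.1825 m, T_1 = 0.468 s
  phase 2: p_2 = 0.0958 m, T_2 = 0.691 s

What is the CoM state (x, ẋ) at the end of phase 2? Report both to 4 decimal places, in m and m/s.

phase 1: p=-0.1825, T=0.468, ωT=1.473966, cosh=2.297767, sinh=2.068752; start (x,ẋ)=(-0.123500, -0.039900) → end (x,ẋ)=(-0.073140, 0.292736)
phase 2: p=0.0958, T=0.691, ωT=2.176305, cosh=4.463568, sinh=4.350108; start (x,ẋ)=(-0.073140, 0.292736) → end (x,ẋ)=(-0.253948, -1.007947)

x = -0.2539, ẋ = -1.0079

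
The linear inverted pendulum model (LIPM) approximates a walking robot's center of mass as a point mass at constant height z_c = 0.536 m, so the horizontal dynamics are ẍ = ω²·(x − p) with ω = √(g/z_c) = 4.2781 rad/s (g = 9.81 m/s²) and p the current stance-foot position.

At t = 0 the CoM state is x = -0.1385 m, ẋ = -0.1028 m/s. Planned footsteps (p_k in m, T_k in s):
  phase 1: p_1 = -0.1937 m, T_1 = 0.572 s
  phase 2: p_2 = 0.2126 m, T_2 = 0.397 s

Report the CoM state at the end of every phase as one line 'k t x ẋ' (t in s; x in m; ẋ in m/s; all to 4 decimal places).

1 0.5720 -0.0102 0.7557
2 0.9690 0.0500 -0.3830

phase 1: p=-0.1937, T=0.572, ωT=2.447073, cosh=5.820513, sinh=5.733967; start (x,ẋ)=(-0.138500, -0.102800) → end (x,ẋ)=(-0.010191, 0.755734)
phase 2: p=0.2126, T=0.397, ωT=1.698406, cosh=2.824101, sinh=2.641126; start (x,ẋ)=(-0.010191, 0.755734) → end (x,ẋ)=(0.049975, -0.383049)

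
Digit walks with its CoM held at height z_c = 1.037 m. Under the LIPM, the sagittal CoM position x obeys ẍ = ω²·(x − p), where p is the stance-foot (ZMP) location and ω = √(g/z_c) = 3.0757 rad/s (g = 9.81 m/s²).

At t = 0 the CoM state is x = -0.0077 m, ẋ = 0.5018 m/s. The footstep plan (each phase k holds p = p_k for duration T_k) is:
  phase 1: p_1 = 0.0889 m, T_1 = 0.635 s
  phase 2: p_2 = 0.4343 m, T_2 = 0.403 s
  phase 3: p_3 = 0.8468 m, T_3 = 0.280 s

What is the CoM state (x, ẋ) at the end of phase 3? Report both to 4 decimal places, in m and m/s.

x = 0.7541, ẋ = 0.3949

phase 1: p=0.0889, T=0.635, ωT=1.953070, cosh=3.596067, sinh=3.454229; start (x,ẋ)=(-0.007700, 0.501800) → end (x,ẋ)=(0.305077, 0.778211)
phase 2: p=0.4343, T=0.403, ωT=1.239507, cosh=1.871719, sinh=1.582192; start (x,ẋ)=(0.305077, 0.778211) → end (x,ẋ)=(0.592756, 0.827748)
phase 3: p=0.8468, T=0.280, ωT=0.861196, cosh=1.394323, sinh=0.971666; start (x,ẋ)=(0.592756, 0.827748) → end (x,ẋ)=(0.754080, 0.394922)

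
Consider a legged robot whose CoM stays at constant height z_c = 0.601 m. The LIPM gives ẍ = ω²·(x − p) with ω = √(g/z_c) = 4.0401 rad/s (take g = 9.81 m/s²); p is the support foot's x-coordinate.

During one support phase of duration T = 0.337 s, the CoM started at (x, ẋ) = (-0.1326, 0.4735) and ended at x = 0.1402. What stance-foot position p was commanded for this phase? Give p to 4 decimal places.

ωT = 4.0401·0.337 = 1.361514; cosh(ωT) = 2.079184, sinh(ωT) = 1.822911
x(T) = p + (x₀−p)·cosh(ωT) + (ẋ₀/ω)·sinh(ωT) ⇒ p·(1 − cosh) = x(T) − x₀·cosh − (ẋ₀/ω)·sinh
numerator   = 0.1402 − (-0.1326)·2.079184 − (0.4735/4.0401)·1.822911 = 0.202254
denominator = 1 − 2.079184 = -1.079184
p = 0.202254 / -1.079184 = -0.1874

p = -0.1874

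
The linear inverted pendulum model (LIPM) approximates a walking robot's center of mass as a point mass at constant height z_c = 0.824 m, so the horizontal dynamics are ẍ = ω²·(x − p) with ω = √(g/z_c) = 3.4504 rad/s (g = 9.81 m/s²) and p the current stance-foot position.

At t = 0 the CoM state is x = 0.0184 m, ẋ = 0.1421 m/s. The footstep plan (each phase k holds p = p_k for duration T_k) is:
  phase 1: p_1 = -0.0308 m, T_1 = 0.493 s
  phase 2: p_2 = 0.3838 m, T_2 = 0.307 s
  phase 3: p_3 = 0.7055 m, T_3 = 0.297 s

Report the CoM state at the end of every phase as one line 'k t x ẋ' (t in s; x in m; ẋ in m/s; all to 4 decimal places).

1 0.4930 0.2176 0.8519
2 0.8000 0.4285 0.6485
3 1.0970 0.4981 -0.1401

phase 1: p=-0.0308, T=0.493, ωT=1.701047, cosh=2.831088, sinh=2.648595; start (x,ẋ)=(0.018400, 0.142100) → end (x,ẋ)=(0.217568, 0.851922)
phase 2: p=0.3838, T=0.307, ωT=1.059273, cosh=1.615490, sinh=1.268782; start (x,ẋ)=(0.217568, 0.851922) → end (x,ẋ)=(0.428523, 0.648542)
phase 3: p=0.7055, T=0.297, ωT=1.024769, cosh=1.572665, sinh=1.213786; start (x,ẋ)=(0.428523, 0.648542) → end (x,ẋ)=(0.498053, -0.140052)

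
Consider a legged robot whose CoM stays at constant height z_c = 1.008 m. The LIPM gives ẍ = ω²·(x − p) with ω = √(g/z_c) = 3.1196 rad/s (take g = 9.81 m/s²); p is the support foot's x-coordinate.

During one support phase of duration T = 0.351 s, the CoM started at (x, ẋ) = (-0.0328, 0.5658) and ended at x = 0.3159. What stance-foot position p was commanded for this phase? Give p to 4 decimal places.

p = -0.1959

ωT = 3.1196·0.351 = 1.094980; cosh(ωT) = 1.661834, sinh(ωT) = 1.327288
x(T) = p + (x₀−p)·cosh(ωT) + (ẋ₀/ω)·sinh(ωT) ⇒ p·(1 − cosh) = x(T) − x₀·cosh − (ẋ₀/ω)·sinh
numerator   = 0.3159 − (-0.0328)·1.661834 − (0.5658/3.1196)·1.327288 = 0.129679
denominator = 1 − 1.661834 = -0.661834
p = 0.129679 / -0.661834 = -0.1959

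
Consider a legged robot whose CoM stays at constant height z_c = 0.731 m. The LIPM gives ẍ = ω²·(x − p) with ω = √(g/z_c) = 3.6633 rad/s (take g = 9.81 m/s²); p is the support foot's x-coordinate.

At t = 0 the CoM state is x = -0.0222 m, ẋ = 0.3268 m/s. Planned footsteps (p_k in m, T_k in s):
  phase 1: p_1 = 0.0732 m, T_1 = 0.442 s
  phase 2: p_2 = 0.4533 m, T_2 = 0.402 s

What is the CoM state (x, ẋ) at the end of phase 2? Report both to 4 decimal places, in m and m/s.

x = -0.4914, ẋ = -3.1107

phase 1: p=0.0732, T=0.442, ωT=1.619179, cosh=2.623501, sinh=2.425440; start (x,ẋ)=(-0.022200, 0.326800) → end (x,ẋ)=(0.039289, 0.009720)
phase 2: p=0.4533, T=0.402, ωT=1.472647, cosh=2.295039, sinh=2.065722; start (x,ẋ)=(0.039289, 0.009720) → end (x,ẋ)=(-0.491389, -3.110657)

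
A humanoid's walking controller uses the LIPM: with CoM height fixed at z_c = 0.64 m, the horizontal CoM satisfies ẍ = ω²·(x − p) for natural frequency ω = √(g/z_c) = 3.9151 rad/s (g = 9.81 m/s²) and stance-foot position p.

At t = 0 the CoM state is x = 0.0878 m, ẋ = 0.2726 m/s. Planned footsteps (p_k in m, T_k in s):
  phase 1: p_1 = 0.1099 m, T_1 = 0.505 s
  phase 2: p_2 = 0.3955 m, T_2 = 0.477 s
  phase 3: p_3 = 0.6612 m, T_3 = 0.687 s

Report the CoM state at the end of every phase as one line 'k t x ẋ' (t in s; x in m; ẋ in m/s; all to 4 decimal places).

1 0.5050 0.2752 0.6968
2 0.9820 0.5590 0.8205
3 1.6690 1.4413 3.1370

phase 1: p=0.1099, T=0.505, ωT=1.977125, cosh=3.680210, sinh=3.541743; start (x,ẋ)=(0.087800, 0.272600) → end (x,ẋ)=(0.275171, 0.696781)
phase 2: p=0.3955, T=0.477, ωT=1.867503, cosh=3.313311, sinh=3.158802; start (x,ẋ)=(0.275171, 0.696781) → end (x,ẋ)=(0.558994, 0.820543)
phase 3: p=0.6612, T=0.687, ωT=2.689674, cosh=7.397386, sinh=7.329483; start (x,ẋ)=(0.558994, 0.820543) → end (x,ẋ)=(1.441286, 3.137003)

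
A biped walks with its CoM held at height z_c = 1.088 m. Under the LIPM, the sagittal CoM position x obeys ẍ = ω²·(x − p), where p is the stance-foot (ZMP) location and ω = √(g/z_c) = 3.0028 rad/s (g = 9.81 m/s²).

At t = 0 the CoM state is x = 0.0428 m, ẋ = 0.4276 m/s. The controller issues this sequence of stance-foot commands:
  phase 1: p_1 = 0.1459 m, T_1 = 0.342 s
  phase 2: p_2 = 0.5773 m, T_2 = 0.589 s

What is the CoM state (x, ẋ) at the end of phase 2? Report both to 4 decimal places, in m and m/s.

x = -0.4099, ẋ = -2.6984

phase 1: p=0.1459, T=0.342, ωT=1.026958, cosh=1.575326, sinh=1.217231; start (x,ẋ)=(0.042800, 0.427600) → end (x,ẋ)=(0.156818, 0.296768)
phase 2: p=0.5773, T=0.589, ωT=1.768649, cosh=3.016746, sinh=2.846183; start (x,ẋ)=(0.156818, 0.296768) → end (x,ẋ)=(-0.409897, -2.698381)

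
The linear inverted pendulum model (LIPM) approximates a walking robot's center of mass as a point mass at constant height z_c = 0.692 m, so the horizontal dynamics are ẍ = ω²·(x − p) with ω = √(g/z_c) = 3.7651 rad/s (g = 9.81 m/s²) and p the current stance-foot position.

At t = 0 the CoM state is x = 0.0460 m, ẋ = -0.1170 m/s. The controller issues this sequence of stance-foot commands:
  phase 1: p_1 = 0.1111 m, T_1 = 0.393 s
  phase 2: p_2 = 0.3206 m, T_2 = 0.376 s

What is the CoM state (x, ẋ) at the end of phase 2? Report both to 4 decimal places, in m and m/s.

phase 1: p=0.1111, T=0.393, ωT=1.479684, cosh=2.309634, sinh=2.081925; start (x,ẋ)=(0.046000, -0.117000) → end (x,ẋ)=(-0.103953, -0.780524)
phase 2: p=0.3206, T=0.376, ωT=1.415678, cosh=2.181019, sinh=1.938258; start (x,ẋ)=(-0.103953, -0.780524) → end (x,ẋ)=(-1.007168, -4.800610)

x = -1.0072, ẋ = -4.8006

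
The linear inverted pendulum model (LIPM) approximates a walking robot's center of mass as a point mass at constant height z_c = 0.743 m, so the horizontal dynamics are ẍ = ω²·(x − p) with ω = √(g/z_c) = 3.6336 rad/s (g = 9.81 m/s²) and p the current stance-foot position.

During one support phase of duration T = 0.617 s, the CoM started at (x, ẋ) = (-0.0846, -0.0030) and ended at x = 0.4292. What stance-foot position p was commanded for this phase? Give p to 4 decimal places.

ωT = 3.6336·0.617 = 2.241931; cosh(ωT) = 4.758871, sinh(ωT) = 4.652618
x(T) = p + (x₀−p)·cosh(ωT) + (ẋ₀/ω)·sinh(ωT) ⇒ p·(1 − cosh) = x(T) − x₀·cosh − (ẋ₀/ω)·sinh
numerator   = 0.4292 − (-0.0846)·4.758871 − (-0.0030/3.6336)·4.652618 = 0.835642
denominator = 1 − 4.758871 = -3.758871
p = 0.835642 / -3.758871 = -0.2223

p = -0.2223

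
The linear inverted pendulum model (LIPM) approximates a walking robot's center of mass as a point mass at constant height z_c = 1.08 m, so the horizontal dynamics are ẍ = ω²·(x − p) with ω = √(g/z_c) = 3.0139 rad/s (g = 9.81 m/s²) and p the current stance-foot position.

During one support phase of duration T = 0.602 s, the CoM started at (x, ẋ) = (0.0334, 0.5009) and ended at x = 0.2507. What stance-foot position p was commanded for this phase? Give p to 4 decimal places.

ωT = 3.0139·0.602 = 1.814368; cosh(ωT) = 3.150068, sinh(ωT) = 2.987127
x(T) = p + (x₀−p)·cosh(ωT) + (ẋ₀/ω)·sinh(ωT) ⇒ p·(1 − cosh) = x(T) − x₀·cosh − (ẋ₀/ω)·sinh
numerator   = 0.2507 − (0.0334)·3.150068 − (0.5009/3.0139)·2.987127 = -0.350963
denominator = 1 − 3.150068 = -2.150068
p = -0.350963 / -2.150068 = 0.1632

p = 0.1632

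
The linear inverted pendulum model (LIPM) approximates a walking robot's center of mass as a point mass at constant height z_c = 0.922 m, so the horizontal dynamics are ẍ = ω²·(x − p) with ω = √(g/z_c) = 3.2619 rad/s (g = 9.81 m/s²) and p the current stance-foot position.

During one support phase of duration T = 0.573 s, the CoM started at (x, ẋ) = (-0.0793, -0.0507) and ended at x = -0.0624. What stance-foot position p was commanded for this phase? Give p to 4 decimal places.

p = -0.1078

ωT = 3.2619·0.573 = 1.869069; cosh(ωT) = 3.318262, sinh(ωT) = 3.163995
x(T) = p + (x₀−p)·cosh(ωT) + (ẋ₀/ω)·sinh(ωT) ⇒ p·(1 − cosh) = x(T) − x₀·cosh − (ẋ₀/ω)·sinh
numerator   = -0.0624 − (-0.0793)·3.318262 − (-0.0507/3.2619)·3.163995 = 0.249916
denominator = 1 − 3.318262 = -2.318262
p = 0.249916 / -2.318262 = -0.1078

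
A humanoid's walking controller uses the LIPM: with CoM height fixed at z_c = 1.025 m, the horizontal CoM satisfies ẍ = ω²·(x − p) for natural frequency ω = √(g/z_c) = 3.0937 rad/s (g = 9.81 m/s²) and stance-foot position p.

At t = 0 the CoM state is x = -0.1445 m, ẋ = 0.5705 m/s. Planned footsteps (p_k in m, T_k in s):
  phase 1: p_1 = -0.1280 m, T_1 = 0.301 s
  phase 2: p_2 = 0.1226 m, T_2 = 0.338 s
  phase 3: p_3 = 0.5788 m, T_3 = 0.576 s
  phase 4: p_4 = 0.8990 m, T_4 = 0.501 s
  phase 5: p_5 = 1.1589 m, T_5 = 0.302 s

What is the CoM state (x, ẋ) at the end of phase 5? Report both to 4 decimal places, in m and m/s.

phase 1: p=-0.1280, T=0.301, ωT=0.931204, cosh=1.465820, sinh=1.071741; start (x,ẋ)=(-0.144500, 0.570500) → end (x,ẋ)=(0.045451, 0.781542)
phase 2: p=0.1226, T=0.338, ωT=1.045671, cosh=1.598381, sinh=1.246925; start (x,ẋ)=(0.045451, 0.781542) → end (x,ẋ)=(0.314289, 0.951590)
phase 3: p=0.5788, T=0.576, ωT=1.781971, cosh=3.054931, sinh=2.886625; start (x,ẋ)=(0.314289, 0.951590) → end (x,ẋ)=(0.658633, 0.544864)
phase 4: p=0.8990, T=0.501, ωT=1.549944, cosh=2.461732, sinh=2.249473; start (x,ẋ)=(0.658633, 0.544864) → end (x,ẋ)=(0.703458, -0.331453)
phase 5: p=1.1589, T=0.302, ωT=0.934297, cosh=1.469143, sinh=1.076281; start (x,ẋ)=(0.703458, -0.331453) → end (x,ẋ)=(0.374480, -2.003432)

x = 0.3745, ẋ = -2.0034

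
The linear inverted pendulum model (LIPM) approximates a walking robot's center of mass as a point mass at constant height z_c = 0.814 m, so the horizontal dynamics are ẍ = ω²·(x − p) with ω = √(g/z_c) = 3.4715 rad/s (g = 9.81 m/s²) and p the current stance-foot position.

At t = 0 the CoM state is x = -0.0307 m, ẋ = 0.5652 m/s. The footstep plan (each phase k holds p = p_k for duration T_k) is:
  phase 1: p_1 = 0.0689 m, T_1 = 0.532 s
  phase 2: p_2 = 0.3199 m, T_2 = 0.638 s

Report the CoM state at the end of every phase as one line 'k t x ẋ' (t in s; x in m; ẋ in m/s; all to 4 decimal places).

phase 1: p=0.0689, T=0.532, ωT=1.846838, cosh=3.248738, sinh=3.091003; start (x,ẋ)=(-0.030700, 0.565200) → end (x,ẋ)=(0.248576, 0.767437)
phase 2: p=0.3199, T=0.638, ωT=2.214817, cosh=4.634453, sinh=4.525280; start (x,ẋ)=(0.248576, 0.767437) → end (x,ẋ)=(0.989748, 2.436194)

1 0.5320 0.2486 0.7674
2 1.1700 0.9897 2.4362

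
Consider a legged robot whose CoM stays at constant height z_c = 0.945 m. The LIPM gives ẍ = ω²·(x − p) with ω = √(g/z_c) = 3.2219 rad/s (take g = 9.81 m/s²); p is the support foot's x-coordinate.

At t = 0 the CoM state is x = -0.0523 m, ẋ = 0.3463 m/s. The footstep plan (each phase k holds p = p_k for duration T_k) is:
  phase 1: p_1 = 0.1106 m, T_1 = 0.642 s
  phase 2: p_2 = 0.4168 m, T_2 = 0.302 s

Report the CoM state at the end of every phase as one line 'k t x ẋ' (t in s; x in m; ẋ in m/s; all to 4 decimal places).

1 0.6420 -0.1257 -0.6513
2 0.9440 -0.6327 -2.9670

phase 1: p=0.1106, T=0.642, ωT=2.068460, cosh=4.019503, sinh=3.893123; start (x,ẋ)=(-0.052300, 0.346300) → end (x,ẋ)=(-0.125732, -0.651342)
phase 2: p=0.4168, T=0.302, ωT=0.973014, cosh=1.511924, sinh=1.133982; start (x,ẋ)=(-0.125732, -0.651342) → end (x,ẋ)=(-0.632714, -2.966962)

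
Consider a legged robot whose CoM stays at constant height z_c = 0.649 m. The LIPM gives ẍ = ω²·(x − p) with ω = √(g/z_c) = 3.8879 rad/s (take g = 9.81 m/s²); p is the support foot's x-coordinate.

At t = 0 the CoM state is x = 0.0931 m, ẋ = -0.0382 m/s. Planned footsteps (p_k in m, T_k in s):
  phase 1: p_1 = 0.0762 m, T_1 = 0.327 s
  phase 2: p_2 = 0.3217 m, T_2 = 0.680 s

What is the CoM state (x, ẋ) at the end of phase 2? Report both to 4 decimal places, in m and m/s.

x = -1.2360, ẋ = -5.9903

phase 1: p=0.0762, T=0.327, ωT=1.271343, cosh=1.923047, sinh=1.642592; start (x,ẋ)=(0.093100, -0.038200) → end (x,ẋ)=(0.092560, 0.034467)
phase 2: p=0.3217, T=0.680, ωT=2.643772, cosh=7.068627, sinh=6.997534; start (x,ẋ)=(0.092560, 0.034467) → end (x,ẋ)=(-1.235968, -5.990271)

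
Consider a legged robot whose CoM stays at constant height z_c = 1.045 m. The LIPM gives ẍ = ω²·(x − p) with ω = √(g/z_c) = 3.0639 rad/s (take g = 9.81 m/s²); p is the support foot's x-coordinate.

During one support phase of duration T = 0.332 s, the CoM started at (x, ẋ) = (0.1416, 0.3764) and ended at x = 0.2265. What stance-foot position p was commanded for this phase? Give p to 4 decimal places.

p = 0.2530

ωT = 3.0639·0.332 = 1.017215; cosh(ωT) = 1.563541, sinh(ωT) = 1.201940
x(T) = p + (x₀−p)·cosh(ωT) + (ẋ₀/ω)·sinh(ωT) ⇒ p·(1 − cosh) = x(T) − x₀·cosh − (ẋ₀/ω)·sinh
numerator   = 0.2265 − (0.1416)·1.563541 − (0.3764/3.0639)·1.201940 = -0.142556
denominator = 1 − 1.563541 = -0.563541
p = -0.142556 / -0.563541 = 0.2530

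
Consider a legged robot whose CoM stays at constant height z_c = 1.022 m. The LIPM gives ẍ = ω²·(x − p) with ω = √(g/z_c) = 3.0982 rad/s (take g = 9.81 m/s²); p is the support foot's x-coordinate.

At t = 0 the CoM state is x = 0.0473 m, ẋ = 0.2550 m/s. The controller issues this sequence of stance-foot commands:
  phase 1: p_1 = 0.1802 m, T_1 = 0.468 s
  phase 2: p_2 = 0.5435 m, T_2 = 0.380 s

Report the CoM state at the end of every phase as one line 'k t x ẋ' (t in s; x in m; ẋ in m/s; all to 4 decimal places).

phase 1: p=0.1802, T=0.468, ωT=1.449958, cosh=2.248757, sinh=2.014177; start (x,ẋ)=(0.047300, 0.255000) → end (x,ẋ)=(0.047119, -0.255906)
phase 2: p=0.5435, T=0.380, ωT=1.177316, cosh=1.776878, sinh=1.468773; start (x,ẋ)=(0.047119, -0.255906) → end (x,ẋ)=(-0.459827, -2.713523)

1 0.4680 0.0471 -0.2559
2 0.8480 -0.4598 -2.7135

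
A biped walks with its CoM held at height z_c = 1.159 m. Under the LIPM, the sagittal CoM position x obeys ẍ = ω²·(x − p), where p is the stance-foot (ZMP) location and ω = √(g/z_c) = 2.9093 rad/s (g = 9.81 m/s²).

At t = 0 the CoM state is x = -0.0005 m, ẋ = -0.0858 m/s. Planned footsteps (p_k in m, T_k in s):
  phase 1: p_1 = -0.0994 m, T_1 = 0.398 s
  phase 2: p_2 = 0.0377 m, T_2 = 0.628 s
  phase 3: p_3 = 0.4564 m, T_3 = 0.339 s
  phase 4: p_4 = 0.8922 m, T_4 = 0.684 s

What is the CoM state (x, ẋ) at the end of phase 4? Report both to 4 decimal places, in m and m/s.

phase 1: p=-0.0994, T=0.398, ωT=1.157901, cosh=1.748695, sinh=1.434551; start (x,ẋ)=(-0.000500, -0.085800) → end (x,ẋ)=(0.031239, 0.262725)
phase 2: p=0.0377, T=0.628, ωT=1.827040, cosh=3.188177, sinh=3.027288; start (x,ẋ)=(0.031239, 0.262725) → end (x,ẋ)=(0.290480, 0.780707)
phase 3: p=0.4564, T=0.339, ωT=0.986253, cosh=1.527070, sinh=1.154098; start (x,ẋ)=(0.290480, 0.780707) → end (x,ẋ)=(0.512729, 0.635098)
phase 4: p=0.8922, T=0.684, ωT=1.989961, cosh=3.725975, sinh=3.589275; start (x,ẋ)=(0.512729, 0.635098) → end (x,ẋ)=(0.261839, -1.596175)

x = 0.2618, ẋ = -1.5962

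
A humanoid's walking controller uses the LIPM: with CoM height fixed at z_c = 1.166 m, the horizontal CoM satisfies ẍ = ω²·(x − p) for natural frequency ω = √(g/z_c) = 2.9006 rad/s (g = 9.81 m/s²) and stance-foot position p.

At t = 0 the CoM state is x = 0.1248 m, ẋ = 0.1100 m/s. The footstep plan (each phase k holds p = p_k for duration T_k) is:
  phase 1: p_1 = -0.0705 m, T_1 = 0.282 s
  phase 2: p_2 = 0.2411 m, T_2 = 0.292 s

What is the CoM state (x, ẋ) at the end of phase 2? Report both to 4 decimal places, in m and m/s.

phase 1: p=-0.0705, T=0.282, ωT=0.817969, cosh=1.353610, sinh=0.912283; start (x,ẋ)=(0.124800, 0.110000) → end (x,ẋ)=(0.228457, 0.665694)
phase 2: p=0.2411, T=0.292, ωT=0.846975, cosh=1.380645, sinh=0.951935; start (x,ẋ)=(0.228457, 0.665694) → end (x,ẋ)=(0.442115, 0.884177)

x = 0.4421, ẋ = 0.8842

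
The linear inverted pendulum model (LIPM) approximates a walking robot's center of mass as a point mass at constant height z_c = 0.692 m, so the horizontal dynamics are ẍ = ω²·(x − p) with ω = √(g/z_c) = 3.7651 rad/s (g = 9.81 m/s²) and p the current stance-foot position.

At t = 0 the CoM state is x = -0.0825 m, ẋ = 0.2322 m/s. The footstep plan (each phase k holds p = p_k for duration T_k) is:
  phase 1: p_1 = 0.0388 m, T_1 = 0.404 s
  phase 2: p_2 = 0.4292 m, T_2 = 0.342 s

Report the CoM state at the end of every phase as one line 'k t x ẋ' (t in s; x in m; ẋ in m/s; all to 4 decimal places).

phase 1: p=0.0388, T=0.404, ωT=1.521100, cosh=2.397865, sinh=2.179394; start (x,ẋ)=(-0.082500, 0.232200) → end (x,ẋ)=(-0.117654, -0.438559)
phase 2: p=0.4292, T=0.342, ωT=1.287664, cosh=1.950113, sinh=1.674198; start (x,ẋ)=(-0.117654, -0.438559) → end (x,ẋ)=(-0.832238, -4.302349)

1 0.4040 -0.1177 -0.4386
2 0.7460 -0.8322 -4.3023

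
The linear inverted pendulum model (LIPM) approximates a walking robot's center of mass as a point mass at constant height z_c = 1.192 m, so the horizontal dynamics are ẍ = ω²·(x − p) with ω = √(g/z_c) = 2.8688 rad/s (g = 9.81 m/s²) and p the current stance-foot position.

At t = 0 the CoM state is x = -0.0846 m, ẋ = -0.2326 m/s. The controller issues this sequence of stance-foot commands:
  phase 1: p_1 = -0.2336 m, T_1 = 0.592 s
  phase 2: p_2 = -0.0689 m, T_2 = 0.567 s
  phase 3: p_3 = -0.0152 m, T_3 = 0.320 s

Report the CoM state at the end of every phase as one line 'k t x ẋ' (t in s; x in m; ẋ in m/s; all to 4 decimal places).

1 0.5920 -0.0270 0.4720
2 1.1590 0.4442 1.5411
3 1.4790 1.2171 3.6244

phase 1: p=-0.2336, T=0.592, ωT=1.698330, cosh=2.823900, sinh=2.640911; start (x,ẋ)=(-0.084600, -0.232600) → end (x,ẋ)=(-0.026962, 0.472021)
phase 2: p=-0.0689, T=0.567, ωT=1.626610, cosh=2.641597, sinh=2.445002; start (x,ẋ)=(-0.026962, 0.472021) → end (x,ẋ)=(0.444175, 1.541054)
phase 3: p=-0.0152, T=0.320, ωT=0.918016, cosh=1.451814, sinh=1.052503; start (x,ẋ)=(0.444175, 1.541054) → end (x,ẋ)=(1.217108, 3.624371)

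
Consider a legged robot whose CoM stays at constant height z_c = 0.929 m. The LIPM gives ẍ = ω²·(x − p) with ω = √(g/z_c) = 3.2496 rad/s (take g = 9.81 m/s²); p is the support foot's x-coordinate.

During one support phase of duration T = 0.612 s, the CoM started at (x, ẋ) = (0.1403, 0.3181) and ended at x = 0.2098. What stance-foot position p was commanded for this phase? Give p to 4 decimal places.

ωT = 3.2496·0.612 = 1.988755; cosh(ωT) = 3.721649, sinh(ωT) = 3.584784
x(T) = p + (x₀−p)·cosh(ωT) + (ẋ₀/ω)·sinh(ωT) ⇒ p·(1 − cosh) = x(T) − x₀·cosh − (ẋ₀/ω)·sinh
numerator   = 0.2098 − (0.1403)·3.721649 − (0.3181/3.2496)·3.584784 = -0.663258
denominator = 1 − 3.721649 = -2.721649
p = -0.663258 / -2.721649 = 0.2437

p = 0.2437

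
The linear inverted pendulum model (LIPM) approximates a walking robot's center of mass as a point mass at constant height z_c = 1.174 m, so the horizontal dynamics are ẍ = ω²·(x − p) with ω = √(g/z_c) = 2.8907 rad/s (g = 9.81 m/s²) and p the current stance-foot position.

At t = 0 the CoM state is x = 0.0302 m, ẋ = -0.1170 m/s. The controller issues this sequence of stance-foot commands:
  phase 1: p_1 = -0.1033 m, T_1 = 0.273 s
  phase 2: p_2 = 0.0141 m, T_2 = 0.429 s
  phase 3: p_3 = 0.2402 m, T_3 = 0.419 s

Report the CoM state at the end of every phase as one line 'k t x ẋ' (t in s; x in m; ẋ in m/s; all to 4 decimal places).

phase 1: p=-0.1033, T=0.273, ωT=0.789161, cosh=1.327887, sinh=0.873662; start (x,ẋ)=(0.030200, -0.117000) → end (x,ẋ)=(0.038612, 0.181791)
phase 2: p=0.0141, T=0.429, ωT=1.240110, cosh=1.872673, sinh=1.583321; start (x,ẋ)=(0.038612, 0.181791) → end (x,ẋ)=(0.159575, 0.452623)
phase 3: p=0.2402, T=0.419, ωT=1.211203, cosh=1.827681, sinh=1.529842; start (x,ẋ)=(0.159575, 0.452623) → end (x,ẋ)=(0.332384, 0.470699)

1 0.2730 0.0386 0.1818
2 0.7020 0.1596 0.4526
3 1.1210 0.3324 0.4707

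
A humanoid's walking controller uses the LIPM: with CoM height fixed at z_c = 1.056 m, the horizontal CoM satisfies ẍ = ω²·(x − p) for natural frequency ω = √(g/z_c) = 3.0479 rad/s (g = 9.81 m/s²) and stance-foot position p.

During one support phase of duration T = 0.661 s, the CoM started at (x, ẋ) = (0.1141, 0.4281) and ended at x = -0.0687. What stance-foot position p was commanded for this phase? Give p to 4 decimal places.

ωT = 3.0479·0.661 = 2.014662; cosh(ωT) = 3.815779, sinh(ωT) = 3.682413
x(T) = p + (x₀−p)·cosh(ωT) + (ẋ₀/ω)·sinh(ωT) ⇒ p·(1 − cosh) = x(T) − x₀·cosh − (ẋ₀/ω)·sinh
numerator   = -0.0687 − (0.1141)·3.815779 − (0.4281/3.0479)·3.682413 = -1.021302
denominator = 1 − 3.815779 = -2.815779
p = -1.021302 / -2.815779 = 0.3627

p = 0.3627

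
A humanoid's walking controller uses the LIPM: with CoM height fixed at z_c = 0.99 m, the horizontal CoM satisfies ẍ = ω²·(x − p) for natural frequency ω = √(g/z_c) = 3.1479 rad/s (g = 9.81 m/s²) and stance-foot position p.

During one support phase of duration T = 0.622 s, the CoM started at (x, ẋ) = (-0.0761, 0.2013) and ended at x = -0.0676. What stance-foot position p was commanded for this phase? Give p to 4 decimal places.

p = 0.0056

ωT = 3.1479·0.622 = 1.957994; cosh(ωT) = 3.613120, sinh(ωT) = 3.471979
x(T) = p + (x₀−p)·cosh(ωT) + (ẋ₀/ω)·sinh(ωT) ⇒ p·(1 − cosh) = x(T) − x₀·cosh − (ẋ₀/ω)·sinh
numerator   = -0.0676 − (-0.0761)·3.613120 − (0.2013/3.1479)·3.471979 = -0.014666
denominator = 1 − 3.613120 = -2.613120
p = -0.014666 / -2.613120 = 0.0056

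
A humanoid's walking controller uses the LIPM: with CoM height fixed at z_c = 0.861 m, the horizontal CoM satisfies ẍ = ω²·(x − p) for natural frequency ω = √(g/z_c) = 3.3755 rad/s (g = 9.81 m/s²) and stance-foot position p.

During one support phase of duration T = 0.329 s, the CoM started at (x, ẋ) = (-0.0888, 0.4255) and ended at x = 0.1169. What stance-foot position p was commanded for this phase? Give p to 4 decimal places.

p = -0.1402

ωT = 3.3755·0.329 = 1.110540; cosh(ωT) = 1.682689, sinh(ωT) = 1.353307
x(T) = p + (x₀−p)·cosh(ωT) + (ẋ₀/ω)·sinh(ωT) ⇒ p·(1 − cosh) = x(T) − x₀·cosh − (ẋ₀/ω)·sinh
numerator   = 0.1169 − (-0.0888)·1.682689 − (0.4255/3.3755)·1.353307 = 0.095731
denominator = 1 − 1.682689 = -0.682689
p = 0.095731 / -0.682689 = -0.1402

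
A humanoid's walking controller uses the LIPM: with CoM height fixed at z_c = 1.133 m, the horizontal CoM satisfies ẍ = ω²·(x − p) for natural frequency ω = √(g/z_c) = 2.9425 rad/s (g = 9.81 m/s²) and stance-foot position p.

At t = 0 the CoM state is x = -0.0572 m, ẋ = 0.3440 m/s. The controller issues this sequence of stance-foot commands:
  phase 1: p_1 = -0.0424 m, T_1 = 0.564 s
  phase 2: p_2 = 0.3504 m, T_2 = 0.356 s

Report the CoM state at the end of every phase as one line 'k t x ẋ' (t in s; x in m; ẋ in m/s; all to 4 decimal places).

phase 1: p=-0.0424, T=0.564, ωT=1.659570, cosh=2.723635, sinh=2.533415; start (x,ẋ)=(-0.057200, 0.344000) → end (x,ẋ)=(0.213465, 0.826603)
phase 2: p=0.3504, T=0.356, ωT=1.047530, cosh=1.600702, sinh=1.249899; start (x,ẋ)=(0.213465, 0.826603) → end (x,ẋ)=(0.482328, 0.819522)

1 0.5640 0.2135 0.8266
2 0.9200 0.4823 0.8195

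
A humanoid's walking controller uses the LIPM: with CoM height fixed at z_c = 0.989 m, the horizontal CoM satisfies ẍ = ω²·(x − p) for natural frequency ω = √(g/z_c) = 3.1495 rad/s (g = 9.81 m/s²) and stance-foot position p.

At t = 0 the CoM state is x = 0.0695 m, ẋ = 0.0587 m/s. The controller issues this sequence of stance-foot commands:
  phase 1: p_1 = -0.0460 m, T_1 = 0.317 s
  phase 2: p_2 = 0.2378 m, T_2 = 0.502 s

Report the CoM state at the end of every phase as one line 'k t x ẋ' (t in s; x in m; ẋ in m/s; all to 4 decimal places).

phase 1: p=-0.0460, T=0.317, ωT=0.998392, cosh=1.541192, sinh=1.172721; start (x,ẋ)=(0.069500, 0.058700) → end (x,ẋ)=(0.153865, 0.517065)
phase 2: p=0.2378, T=0.502, ωT=1.581049, cosh=2.532905, sinh=2.327146; start (x,ẋ)=(0.153865, 0.517065) → end (x,ẋ)=(0.407256, 0.694487)

1 0.3170 0.1539 0.5171
2 0.8190 0.4073 0.6945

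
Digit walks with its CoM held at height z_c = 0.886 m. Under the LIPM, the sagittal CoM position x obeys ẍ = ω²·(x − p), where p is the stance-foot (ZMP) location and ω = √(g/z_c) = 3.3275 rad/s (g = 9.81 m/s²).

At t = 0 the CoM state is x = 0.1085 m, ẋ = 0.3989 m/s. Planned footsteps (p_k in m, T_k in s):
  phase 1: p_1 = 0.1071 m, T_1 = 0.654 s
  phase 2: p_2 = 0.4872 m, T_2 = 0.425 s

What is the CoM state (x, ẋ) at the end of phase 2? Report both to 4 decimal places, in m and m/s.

phase 1: p=0.1071, T=0.654, ωT=2.176185, cosh=4.463048, sinh=4.349574; start (x,ẋ)=(0.108500, 0.398900) → end (x,ẋ)=(0.634774, 1.800572)
phase 2: p=0.4872, T=0.425, ωT=1.414187, cosh=2.178133, sinh=1.935010; start (x,ẋ)=(0.634774, 1.800572) → end (x,ẋ)=(1.855706, 4.872079)

x = 1.8557, ẋ = 4.8721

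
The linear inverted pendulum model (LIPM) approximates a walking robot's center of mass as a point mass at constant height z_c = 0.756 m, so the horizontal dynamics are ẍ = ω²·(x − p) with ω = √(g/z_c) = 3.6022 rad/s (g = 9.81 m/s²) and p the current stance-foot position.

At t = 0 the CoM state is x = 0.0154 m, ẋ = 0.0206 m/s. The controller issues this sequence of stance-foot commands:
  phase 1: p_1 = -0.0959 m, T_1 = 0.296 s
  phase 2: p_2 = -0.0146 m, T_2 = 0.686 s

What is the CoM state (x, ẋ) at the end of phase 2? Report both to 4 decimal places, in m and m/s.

phase 1: p=-0.0959, T=0.296, ωT=1.066251, cosh=1.624384, sinh=1.280087; start (x,ẋ)=(0.015400, 0.020600) → end (x,ẋ)=(0.092214, 0.546681)
phase 2: p=-0.0146, T=0.686, ωT=2.471109, cosh=5.960029, sinh=5.875538; start (x,ẋ)=(0.092214, 0.546681) → end (x,ẋ)=(1.513707, 5.518947)

x = 1.5137, ẋ = 5.5189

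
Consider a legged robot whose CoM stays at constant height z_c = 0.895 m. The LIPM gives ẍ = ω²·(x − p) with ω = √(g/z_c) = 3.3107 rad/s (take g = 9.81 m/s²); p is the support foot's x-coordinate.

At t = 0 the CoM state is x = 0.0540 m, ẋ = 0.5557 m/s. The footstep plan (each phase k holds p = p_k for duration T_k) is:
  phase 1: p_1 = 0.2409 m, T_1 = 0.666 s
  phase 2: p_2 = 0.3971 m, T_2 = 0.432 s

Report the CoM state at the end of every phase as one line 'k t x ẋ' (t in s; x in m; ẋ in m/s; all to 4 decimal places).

1 0.6660 0.1350 -0.2213
2 1.0980 -0.3138 -2.1988

phase 1: p=0.2409, T=0.666, ωT=2.204926, cosh=4.589920, sinh=4.479662; start (x,ẋ)=(0.054000, 0.555700) → end (x,ẋ)=(0.134954, -0.221261)
phase 2: p=0.3971, T=0.432, ωT=1.430222, cosh=2.209442, sinh=1.970186; start (x,ẋ)=(0.134954, -0.221261) → end (x,ẋ)=(-0.313769, -2.198763)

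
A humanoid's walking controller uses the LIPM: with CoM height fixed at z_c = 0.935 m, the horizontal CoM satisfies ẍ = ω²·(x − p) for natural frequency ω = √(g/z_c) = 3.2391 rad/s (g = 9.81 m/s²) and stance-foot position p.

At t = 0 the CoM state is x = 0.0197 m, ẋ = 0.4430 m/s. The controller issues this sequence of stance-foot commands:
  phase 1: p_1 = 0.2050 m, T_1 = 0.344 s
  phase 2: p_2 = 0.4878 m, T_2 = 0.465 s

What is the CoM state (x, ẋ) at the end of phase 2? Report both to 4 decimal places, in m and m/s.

x = -0.5264, ẋ = -3.0060

phase 1: p=0.2050, T=0.344, ωT=1.114250, cosh=1.687722, sinh=1.359561; start (x,ẋ)=(0.019700, 0.443000) → end (x,ẋ)=(0.078207, -0.068355)
phase 2: p=0.4878, T=0.465, ωT=1.506182, cosh=2.365617, sinh=2.143862; start (x,ẋ)=(0.078207, -0.068355) → end (x,ẋ)=(-0.526381, -3.005987)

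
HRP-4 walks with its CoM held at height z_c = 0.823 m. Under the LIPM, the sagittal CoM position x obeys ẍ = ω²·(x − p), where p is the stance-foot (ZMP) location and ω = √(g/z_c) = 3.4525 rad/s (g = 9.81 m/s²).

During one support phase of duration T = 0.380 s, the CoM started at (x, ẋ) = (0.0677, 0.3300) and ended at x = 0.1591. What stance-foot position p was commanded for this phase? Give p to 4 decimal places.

p = 0.1415

ωT = 3.4525·0.380 = 1.311950; cosh(ωT) = 1.991351, sinh(ωT) = 1.722057
x(T) = p + (x₀−p)·cosh(ωT) + (ẋ₀/ω)·sinh(ωT) ⇒ p·(1 − cosh) = x(T) − x₀·cosh − (ẋ₀/ω)·sinh
numerator   = 0.1591 − (0.0677)·1.991351 − (0.3300/3.4525)·1.722057 = -0.140314
denominator = 1 − 1.991351 = -0.991351
p = -0.140314 / -0.991351 = 0.1415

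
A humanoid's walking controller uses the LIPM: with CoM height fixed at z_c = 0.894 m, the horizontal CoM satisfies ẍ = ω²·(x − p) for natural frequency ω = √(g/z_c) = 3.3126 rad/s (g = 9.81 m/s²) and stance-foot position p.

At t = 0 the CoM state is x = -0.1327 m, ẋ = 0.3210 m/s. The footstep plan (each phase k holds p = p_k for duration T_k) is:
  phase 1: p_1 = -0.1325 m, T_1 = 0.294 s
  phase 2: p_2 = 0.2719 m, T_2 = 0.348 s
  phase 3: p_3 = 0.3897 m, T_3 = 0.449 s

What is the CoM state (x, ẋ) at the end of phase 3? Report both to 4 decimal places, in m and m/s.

phase 1: p=-0.1325, T=0.294, ωT=0.973904, cosh=1.512935, sinh=1.135329; start (x,ẋ)=(-0.132700, 0.321000) → end (x,ẋ)=(-0.022786, 0.484900)
phase 2: p=0.2719, T=0.348, ωT=1.152785, cosh=1.741378, sinh=1.425622; start (x,ẋ)=(-0.022786, 0.484900) → end (x,ẋ)=(-0.032577, -0.547265)
phase 3: p=0.3897, T=0.449, ωT=1.487357, cosh=2.325677, sinh=2.099708; start (x,ẋ)=(-0.032577, -0.547265) → end (x,ẋ)=(-0.939266, -4.209905)

x = -0.9393, ẋ = -4.2099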